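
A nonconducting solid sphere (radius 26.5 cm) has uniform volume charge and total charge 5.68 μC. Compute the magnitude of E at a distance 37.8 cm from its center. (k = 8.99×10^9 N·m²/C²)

Take a concentric spherical Gaussian surface of radius r = 37.8 cm (r > R, so the entire charge is enclosed).
Q_enc = 5.68 μC = 5.68e-6 C.
Since E is radial and uniform over the Gaussian sphere, Φ = E·4πr² = Q_enc/ε₀.
E = k|Q_enc|/r² = (8.99×10^9)(5.68×10^-6)/(0.378)² = 3.57×10^5 N/C.

|E| ≈ 3.57e5 N/C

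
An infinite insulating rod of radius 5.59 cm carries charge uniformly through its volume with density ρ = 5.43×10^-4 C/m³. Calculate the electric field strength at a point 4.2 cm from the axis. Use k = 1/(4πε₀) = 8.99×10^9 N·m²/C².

By cylindrical symmetry E is radial; use a coaxial Gaussian cylinder of radius 4.2 cm and length L (r < R).
Charge inside radius r per length L is ρ·πr²·L, so λ_enc = ρπr² = 3.009e-6 C/m.
Applying ∮E·dA = Q_enc/ε₀ with the end caps contributing no flux:
E = 2k|λ_enc|/r = 2(8.99×10^9)(3.009e-6)/(0.042) = 1.29×10^6 N/C.

|E| = 1.29×10^6 V/m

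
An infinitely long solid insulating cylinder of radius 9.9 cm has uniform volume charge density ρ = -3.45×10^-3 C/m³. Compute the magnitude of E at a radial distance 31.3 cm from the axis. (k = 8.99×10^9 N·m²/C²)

Take a coaxial cylindrical Gaussian surface of radius r = 31.3 cm and length L (r > 9.9 cm, full cross-section enclosed).
λ_enc = ρ·πR² = (-3.45e-3)π(0.099)² = -1.062e-4 C/m.
Applying ∮E·dA = Q_enc/ε₀ with the end caps contributing no flux:
E = 2k|λ_enc|/r = 2(8.99×10^9)(1.062×10^-4)/(0.313) = 6.10×10^6 N/C.

6.10×10^6 N/C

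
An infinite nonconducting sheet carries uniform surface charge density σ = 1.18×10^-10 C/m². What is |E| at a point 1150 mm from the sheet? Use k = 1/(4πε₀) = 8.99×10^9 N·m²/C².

The symmetry is planar: E is normal to the sheet and the same magnitude on both sides. Take a pillbox straddling the sheet with end-cap area A.
Only the two end caps contribute flux: Φ = 2EA. With Q_enc = σA, Gauss's law gives E = |σ|/(2ε₀).
E = 2πk|σ| = 2π(8.99×10^9)(1.18×10^-10) = 6.67 N/C.

E ≈ 6.67 N/C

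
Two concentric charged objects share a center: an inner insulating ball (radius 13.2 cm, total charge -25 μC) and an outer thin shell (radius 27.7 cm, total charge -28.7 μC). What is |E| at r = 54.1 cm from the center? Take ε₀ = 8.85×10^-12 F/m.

Use a concentric Gaussian sphere at r = 54.1 cm (r > 27.7 cm, enclosing both).
Q_enc = (-25 μC) + (-28.7 μC) = -5.37e-5 C.
Gauss's law: E·4πr² = Q_enc/ε₀.
E = |Q_enc|/(4πε₀r²) = (5.37×10^-5)/(4π·8.85×10^-12·(0.541)²) = 1.65×10^6 N/C.

E = 1.65×10^6 N/C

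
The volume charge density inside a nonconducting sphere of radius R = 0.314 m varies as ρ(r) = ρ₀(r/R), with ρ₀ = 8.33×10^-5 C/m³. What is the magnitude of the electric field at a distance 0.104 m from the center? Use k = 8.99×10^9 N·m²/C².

Take a concentric spherical Gaussian surface of radius r = 0.104 m (r < R).
Q_enc = ∫₀^r ρ(r')·4πr'² dr' = (4πρ₀/R) ∫₀^r r'^3 dr' = 4πρ₀ r^4/(4·R) = 9.75×10^-8 C.
By Gauss's law, ∮E·dA = E·4πr² = Q_enc/ε₀.
E = k|Q_enc|/r² = (8.99×10^9)(9.75×10^-8)/(0.104)² = 8.10×10^4 N/C.

|E| ≈ 8.10e4 N/C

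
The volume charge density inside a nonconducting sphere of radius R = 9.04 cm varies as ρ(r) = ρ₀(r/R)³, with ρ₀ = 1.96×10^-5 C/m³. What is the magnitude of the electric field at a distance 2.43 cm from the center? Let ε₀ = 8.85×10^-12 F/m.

|E| ≈ 174 N/C

Take a concentric spherical Gaussian surface of radius r = 2.43 cm (r < R).
Integrate the density: Q_enc = 4π ∫₀^r ρ₀(r'/R)^3 r'² dr' = 4πρ₀ r^6/(6·R³) = 1.144×10^-11 C.
Gauss's law: E·4πr² = Q_enc/ε₀.
E = |Q_enc|/(4πε₀r²) = (1.144×10^-11)/(4π·8.85×10^-12·(0.0243)²) = 174 N/C.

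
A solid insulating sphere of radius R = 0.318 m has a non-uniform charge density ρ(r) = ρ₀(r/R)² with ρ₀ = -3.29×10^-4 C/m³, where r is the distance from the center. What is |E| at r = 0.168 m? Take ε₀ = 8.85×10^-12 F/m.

Use a concentric Gaussian sphere at r = 0.168 m (r < R).
Integrate the density: Q_enc = 4π ∫₀^r ρ₀(r'/R)^2 r'² dr' = 4πρ₀ r^5/(5·R²) = -1.094e-6 C.
Gauss's law: E·4πr² = Q_enc/ε₀.
E = |Q_enc|/(4πε₀r²) = (1.094×10^-6)/(4π·8.85×10^-12·(0.168)²) = 3.49e5 N/C.

|E| ≈ 3.49×10^5 N/C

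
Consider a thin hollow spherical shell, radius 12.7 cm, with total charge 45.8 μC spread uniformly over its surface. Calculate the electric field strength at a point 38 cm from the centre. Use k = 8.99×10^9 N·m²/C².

Symmetry ⇒ E = E(r) r̂. Gaussian sphere of radius r = 38 cm (r > 12.7 cm).
The entire shell is enclosed: Q_enc = 4.58e-5 C.
By Gauss's law, ∮E·dA = E·4πr² = Q_enc/ε₀.
E = k|Q_enc|/r² = (8.99×10^9)(4.58×10^-5)/(0.38)² = 2.85e6 N/C.

E ≈ 2.85×10^6 N/C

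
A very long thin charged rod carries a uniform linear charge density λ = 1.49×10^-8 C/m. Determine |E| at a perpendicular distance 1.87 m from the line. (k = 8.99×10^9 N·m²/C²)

|E| = 143 N/C

By cylindrical symmetry E is radial; use a coaxial Gaussian cylinder of radius 1.87 m and length L.
Q_enc = λL, so λ_enc = 1.49×10^-8 C/m.
Applying ∮E·dA = Q_enc/ε₀ with the end caps contributing no flux:
E = 2k|λ_enc|/r = 2(8.99×10^9)(1.49e-8)/(1.87) = 143 N/C.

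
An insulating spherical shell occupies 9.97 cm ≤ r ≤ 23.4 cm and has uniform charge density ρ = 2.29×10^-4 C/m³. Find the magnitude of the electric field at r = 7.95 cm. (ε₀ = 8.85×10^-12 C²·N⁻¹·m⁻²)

Use a concentric Gaussian sphere at r = 7.95 cm (r < 9.97 cm, inside the empty cavity).
Q_enc = 0 (all charge lies at larger r); Gauss's law gives E = 0.

E = 0 (no enclosed charge)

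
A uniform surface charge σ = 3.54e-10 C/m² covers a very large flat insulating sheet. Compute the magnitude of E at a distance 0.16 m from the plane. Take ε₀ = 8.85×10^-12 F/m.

|E| ≈ 20 V/m

By planar symmetry E is perpendicular to the sheet and uniform; use a Gaussian pillbox with flat faces of area A on each side of the sheet.
Only the two end caps contribute flux: Φ = 2EA. With Q_enc = σA, Gauss's law gives E = |σ|/(2ε₀).
E = |σ|/(2ε₀) = (3.54e-10)/(2·8.85×10^-12) = 20 N/C.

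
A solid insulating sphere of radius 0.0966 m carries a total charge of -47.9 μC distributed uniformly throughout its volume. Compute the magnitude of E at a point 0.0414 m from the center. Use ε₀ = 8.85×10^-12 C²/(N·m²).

Use a concentric Gaussian sphere at r = 0.0414 m (r < R).
Only the charge within r is enclosed: Q_enc = Q·(r/R)³ = (-47.9 μC)·(0.0414 m/0.0966 m)³ = -3.771×10^-6 C.
Gauss's law: E·4πr² = Q_enc/ε₀.
E = |Q_enc|/(4πε₀r²) = (3.771×10^-6)/(4π·8.85×10^-12·(0.0414)²) = 1.98×10^7 N/C.

E = 1.98×10^7 V/m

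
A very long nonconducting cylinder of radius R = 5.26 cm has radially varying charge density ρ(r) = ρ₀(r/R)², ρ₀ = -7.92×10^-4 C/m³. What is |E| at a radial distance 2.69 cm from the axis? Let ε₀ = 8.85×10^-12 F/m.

|E| = 1.57×10^5 N/C

Take a coaxial cylindrical Gaussian surface of radius r = 2.69 cm and length L (r < R).
Integrating ρ over the cross-section to radius r: λ_enc = (2πρ₀/R²) ∫₀^r r'^3 dr' = 2πρ₀ r^4/(4·R²) = -2.354×10^-7 C/m.
By Gauss's law (flux through the curved wall only), E·2πrL = λ_enc L/ε₀.
E = |λ_enc|/(2πε₀r) = (2.354e-7)/(2π·8.85×10^-12·0.0269) = 1.57×10^5 N/C.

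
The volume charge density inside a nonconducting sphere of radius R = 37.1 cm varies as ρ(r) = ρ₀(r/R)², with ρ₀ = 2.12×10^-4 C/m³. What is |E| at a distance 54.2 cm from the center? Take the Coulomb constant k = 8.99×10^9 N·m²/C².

Use a concentric Gaussian sphere at r = 54.2 cm (r > R, all charge enclosed).
Q_enc = 4π ∫₀^R ρ₀(r'/R)^2 r'² dr' = 4πρ₀R³/5 = 2.721e-5 C.
Applying ∮E·dA = Q_enc/ε₀ with Φ = E(4πr²):
E = k|Q_enc|/r² = (8.99×10^9)(2.721e-5)/(0.542)² = 8.33×10^5 N/C.

8.33e5 V/m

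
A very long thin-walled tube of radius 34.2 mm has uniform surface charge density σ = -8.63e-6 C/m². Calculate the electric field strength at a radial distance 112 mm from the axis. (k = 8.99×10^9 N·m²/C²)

2.98×10^5 N/C

By cylindrical symmetry E is radial; use a coaxial Gaussian cylinder of radius 112 mm and length L (r > 34.2 mm).
The whole shell is enclosed: λ_enc = σ·2πR = (-8.63×10^-6)·2π·(0.0342) = -1.854×10^-6 C/m.
Gauss's law: E·2πrL = λ_enc L/ε₀.
E = 2k|λ_enc|/r = 2(8.99×10^9)(1.854×10^-6)/(0.112) = 2.98×10^5 N/C.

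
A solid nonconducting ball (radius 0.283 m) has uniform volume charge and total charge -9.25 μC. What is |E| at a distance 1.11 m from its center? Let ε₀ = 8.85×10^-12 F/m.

E ≈ 6.75×10^4 V/m

Use a concentric Gaussian sphere at r = 1.11 m (r > R, so the entire charge is enclosed).
Q_enc = -9.25 μC = -9.25×10^-6 C.
By Gauss's law, ∮E·dA = E·4πr² = Q_enc/ε₀.
E = |Q_enc|/(4πε₀r²) = (9.25×10^-6)/(4π·8.85×10^-12·(1.11)²) = 6.75×10^4 N/C.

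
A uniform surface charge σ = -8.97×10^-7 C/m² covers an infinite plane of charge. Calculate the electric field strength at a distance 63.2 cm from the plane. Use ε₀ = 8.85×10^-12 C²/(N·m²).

|E| = 5.07×10^4 N/C

By planar symmetry E is perpendicular to the sheet and uniform; use a Gaussian pillbox with flat faces of area A on each side of the sheet.
Flux Φ = 2EA and Q_enc = σA, so 2EA = σA/ε₀ ⇒ E = |σ|/(2ε₀), independent of distance.
E = |σ|/(2ε₀) = (8.97e-7)/(2·8.85×10^-12) = 5.07×10^4 N/C.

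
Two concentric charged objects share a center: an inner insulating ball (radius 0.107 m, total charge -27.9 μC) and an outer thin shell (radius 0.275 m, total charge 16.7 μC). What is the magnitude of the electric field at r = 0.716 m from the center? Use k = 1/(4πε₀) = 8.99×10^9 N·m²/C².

|E| = 1.96×10^5 N/C

By spherical symmetry E is radial; choose a Gaussian sphere of radius r = 0.716 m (r > 0.275 m, enclosing both).
Q_enc = (-27.9 μC) + (16.7 μC) = -1.12×10^-5 C.
By Gauss's law, ∮E·dA = E·4πr² = Q_enc/ε₀.
E = k|Q_enc|/r² = (8.99×10^9)(1.12e-5)/(0.716)² = 1.96×10^5 N/C.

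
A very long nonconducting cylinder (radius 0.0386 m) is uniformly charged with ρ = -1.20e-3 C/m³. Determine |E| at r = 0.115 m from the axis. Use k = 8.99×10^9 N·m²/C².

E ≈ 8.78×10^5 N/C

Take a coaxial cylindrical Gaussian surface of radius r = 0.115 m and length L (r > 0.0386 m, full cross-section enclosed).
λ_enc = ρ·πR² = (-1.20e-3)π(0.0386)² = -5.617×10^-6 C/m.
Since E is radial and uniform over the curved surface, Φ = E·2πrL = Q_enc/ε₀ = λ_enc L/ε₀.
E = 2k|λ_enc|/r = 2(8.99×10^9)(5.617×10^-6)/(0.115) = 8.78e5 N/C.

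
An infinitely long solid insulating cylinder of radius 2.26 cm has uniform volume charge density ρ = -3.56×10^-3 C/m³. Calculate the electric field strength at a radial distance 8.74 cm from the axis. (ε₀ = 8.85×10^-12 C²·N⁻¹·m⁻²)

E ≈ 1.18×10^6 V/m

Choose a coaxial cylinder of radius r = 8.74 cm (arbitrary length L) as the Gaussian surface (r > 2.26 cm, full cross-section enclosed).
λ_enc = ρ·πR² = (-3.56×10^-3)π(0.0226)² = -5.712e-6 C/m.
Since E is radial and uniform over the curved surface, Φ = E·2πrL = Q_enc/ε₀ = λ_enc L/ε₀.
E = |λ_enc|/(2πε₀r) = (5.712×10^-6)/(2π·8.85×10^-12·0.0874) = 1.18×10^6 N/C.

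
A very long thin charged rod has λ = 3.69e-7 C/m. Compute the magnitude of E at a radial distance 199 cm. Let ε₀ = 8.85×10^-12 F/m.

E = 3.33×10^3 N/C

Coaxial Gaussian cylinder, radius r = 199 cm, length L.
Q_enc = λL, so λ_enc = 3.69×10^-7 C/m.
Gauss's law: E·2πrL = λ_enc L/ε₀.
E = |λ_enc|/(2πε₀r) = (3.69e-7)/(2π·8.85×10^-12·1.99) = 3.33×10^3 N/C.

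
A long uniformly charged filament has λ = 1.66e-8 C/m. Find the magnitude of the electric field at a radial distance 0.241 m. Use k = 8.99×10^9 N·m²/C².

Choose a coaxial cylinder of radius r = 0.241 m (arbitrary length L) as the Gaussian surface.
Q_enc = λL, so λ_enc = 1.66e-8 C/m.
Gauss's law: E·2πrL = λ_enc L/ε₀.
E = 2k|λ_enc|/r = 2(8.99×10^9)(1.66×10^-8)/(0.241) = 1.24e3 N/C.

E = 1.24×10^3 N/C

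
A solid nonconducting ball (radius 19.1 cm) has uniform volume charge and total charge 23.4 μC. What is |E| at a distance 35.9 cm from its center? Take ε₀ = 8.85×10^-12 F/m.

E = 1.63×10^6 V/m

By spherical symmetry E is radial; choose a Gaussian sphere of radius r = 35.9 cm (r > R, so the entire charge is enclosed).
Q_enc = 23.4 μC = 2.34×10^-5 C.
Since E is radial and uniform over the Gaussian sphere, Φ = E·4πr² = Q_enc/ε₀.
E = |Q_enc|/(4πε₀r²) = (2.34×10^-5)/(4π·8.85×10^-12·(0.359)²) = 1.63×10^6 N/C.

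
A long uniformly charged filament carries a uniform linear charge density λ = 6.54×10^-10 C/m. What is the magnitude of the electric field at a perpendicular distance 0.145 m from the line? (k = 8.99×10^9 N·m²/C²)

Take a coaxial cylindrical Gaussian surface of radius r = 0.145 m and length L.
Q_enc = λL, so λ_enc = 6.54e-10 C/m.
Applying ∮E·dA = Q_enc/ε₀ with the end caps contributing no flux:
E = 2k|λ_enc|/r = 2(8.99×10^9)(6.54×10^-10)/(0.145) = 81.1 N/C.

E = 81.1 V/m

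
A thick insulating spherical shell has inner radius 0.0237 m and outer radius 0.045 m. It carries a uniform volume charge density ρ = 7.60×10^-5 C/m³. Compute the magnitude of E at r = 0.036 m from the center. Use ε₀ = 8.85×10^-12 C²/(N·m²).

|E| ≈ 7.36e4 N/C

Use a concentric Gaussian sphere at r = 0.036 m (within the shell material, 0.0237 m < r < 0.045 m).
Enclosed charge is the volume from a to r: Q_enc = (4π/3)ρ(r³ − a³) = 1.061×10^-8 C.
By Gauss's law, ∮E·dA = E·4πr² = Q_enc/ε₀.
E = |Q_enc|/(4πε₀r²) = (1.061×10^-8)/(4π·8.85×10^-12·(0.036)²) = 7.36e4 N/C.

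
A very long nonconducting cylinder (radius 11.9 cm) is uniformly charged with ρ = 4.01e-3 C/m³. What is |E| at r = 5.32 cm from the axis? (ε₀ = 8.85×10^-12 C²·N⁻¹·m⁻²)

By cylindrical symmetry E is radial; use a coaxial Gaussian cylinder of radius 5.32 cm and length L (r < R).
Charge inside radius r per length L is ρ·πr²·L, so λ_enc = ρπr² = 3.565×10^-5 C/m.
Since E is radial and uniform over the curved surface, Φ = E·2πrL = Q_enc/ε₀ = λ_enc L/ε₀.
E = |λ_enc|/(2πε₀r) = (3.565×10^-5)/(2π·8.85×10^-12·0.0532) = 1.21×10^7 N/C.

1.21×10^7 N/C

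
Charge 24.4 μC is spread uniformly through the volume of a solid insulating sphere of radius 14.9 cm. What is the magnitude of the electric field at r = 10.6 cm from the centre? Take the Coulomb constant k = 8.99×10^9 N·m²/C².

Symmetry ⇒ E = E(r) r̂. Gaussian sphere of radius r = 10.6 cm (r < R).
For a uniform sphere the enclosed fraction is (r/R)³, so Q_enc = (24.4 μC)(0.106/0.149)³ = 8.785×10^-6 C.
Applying ∮E·dA = Q_enc/ε₀ with Φ = E(4πr²):
E = k|Q_enc|/r² = (8.99×10^9)(8.785×10^-6)/(0.106)² = 7.03×10^6 N/C.

7.03e6 N/C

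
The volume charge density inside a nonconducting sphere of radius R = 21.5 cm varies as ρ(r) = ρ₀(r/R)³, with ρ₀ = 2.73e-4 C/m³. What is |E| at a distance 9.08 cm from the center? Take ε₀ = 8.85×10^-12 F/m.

E = 3.52×10^4 N/C

By spherical symmetry E is radial; choose a Gaussian sphere of radius r = 9.08 cm (r < R).
Q_enc = ∫₀^r ρ(r')·4πr'² dr' = (4πρ₀/R³) ∫₀^r r'^5 dr' = 4πρ₀ r^6/(6·R³) = 3.224×10^-8 C.
By Gauss's law, ∮E·dA = E·4πr² = Q_enc/ε₀.
E = |Q_enc|/(4πε₀r²) = (3.224e-8)/(4π·8.85×10^-12·(0.0908)²) = 3.52e4 N/C.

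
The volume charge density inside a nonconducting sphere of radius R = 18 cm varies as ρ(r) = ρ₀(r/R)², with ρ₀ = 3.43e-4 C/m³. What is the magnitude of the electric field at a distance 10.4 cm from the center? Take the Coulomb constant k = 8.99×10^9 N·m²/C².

By spherical symmetry E is radial; choose a Gaussian sphere of radius r = 10.4 cm (r < R).
Integrate the density: Q_enc = 4π ∫₀^r ρ₀(r'/R)^2 r'² dr' = 4πρ₀ r^5/(5·R²) = 3.237e-7 C.
Since E is radial and uniform over the Gaussian sphere, Φ = E·4πr² = Q_enc/ε₀.
E = k|Q_enc|/r² = (8.99×10^9)(3.237×10^-7)/(0.104)² = 2.69×10^5 N/C.

E = 2.69×10^5 N/C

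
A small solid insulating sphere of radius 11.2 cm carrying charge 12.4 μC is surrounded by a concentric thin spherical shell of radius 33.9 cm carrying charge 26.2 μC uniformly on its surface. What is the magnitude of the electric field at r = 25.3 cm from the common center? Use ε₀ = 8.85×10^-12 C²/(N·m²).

Use a concentric Gaussian sphere at r = 25.3 cm (between the bodies, 11.2 cm < r < 33.9 cm).
Only the inner charge is enclosed; the outer shell contributes nothing inside itself. Q_enc = 12.4 μC = 1.24e-5 C.
Applying ∮E·dA = Q_enc/ε₀ with Φ = E(4πr²):
E = |Q_enc|/(4πε₀r²) = (1.24e-5)/(4π·8.85×10^-12·(0.253)²) = 1.74×10^6 N/C.

E ≈ 1.74×10^6 V/m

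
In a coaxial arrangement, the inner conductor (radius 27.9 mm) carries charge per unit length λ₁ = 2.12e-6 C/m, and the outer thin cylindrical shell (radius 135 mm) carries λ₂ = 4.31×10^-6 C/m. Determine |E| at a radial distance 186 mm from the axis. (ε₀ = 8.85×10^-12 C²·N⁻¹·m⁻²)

Coaxial Gaussian cylinder, radius r = 186 mm, length L (r > 135 mm, enclosing both).
λ_enc = λ₁ + λ₂ = (2.12×10^-6) + (4.31×10^-6) = 6.43e-6 C/m.
Applying ∮E·dA = Q_enc/ε₀ with the end caps contributing no flux:
E = |λ_enc|/(2πε₀r) = (6.43e-6)/(2π·8.85×10^-12·0.186) = 6.22e5 N/C.

6.22×10^5 N/C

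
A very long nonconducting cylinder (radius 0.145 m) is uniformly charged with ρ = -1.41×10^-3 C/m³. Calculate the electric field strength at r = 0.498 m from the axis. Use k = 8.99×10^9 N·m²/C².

E ≈ 3.36×10^6 N/C

Choose a coaxial cylinder of radius r = 0.498 m (arbitrary length L) as the Gaussian surface (r > 0.145 m, full cross-section enclosed).
λ_enc = ρ·πR² = (-1.41×10^-3)π(0.145)² = -9.313×10^-5 C/m.
Gauss's law: E·2πrL = λ_enc L/ε₀.
E = 2k|λ_enc|/r = 2(8.99×10^9)(9.313×10^-5)/(0.498) = 3.36×10^6 N/C.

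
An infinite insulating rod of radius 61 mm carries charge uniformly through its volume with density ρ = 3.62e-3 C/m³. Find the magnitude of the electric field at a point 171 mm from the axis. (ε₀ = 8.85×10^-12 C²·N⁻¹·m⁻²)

By cylindrical symmetry E is radial; use a coaxial Gaussian cylinder of radius 171 mm and length L (r > 61 mm, full cross-section enclosed).
λ_enc = ρ·πR² = (3.62×10^-3)π(0.061)² = 4.232×10^-5 C/m.
By Gauss's law (flux through the curved wall only), E·2πrL = λ_enc L/ε₀.
E = |λ_enc|/(2πε₀r) = (4.232×10^-5)/(2π·8.85×10^-12·0.171) = 4.45e6 N/C.

E ≈ 4.45×10^6 V/m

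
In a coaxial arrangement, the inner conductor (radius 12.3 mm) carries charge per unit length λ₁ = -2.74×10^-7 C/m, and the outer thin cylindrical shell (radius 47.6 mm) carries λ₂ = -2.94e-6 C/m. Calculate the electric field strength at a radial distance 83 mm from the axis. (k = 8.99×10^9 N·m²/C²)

|E| = 6.96×10^5 V/m

By cylindrical symmetry E is radial; use a coaxial Gaussian cylinder of radius 83 mm and length L (r > 47.6 mm, enclosing both).
λ_enc = λ₁ + λ₂ = (-2.74e-7) + (-2.94×10^-6) = -3.214e-6 C/m.
Gauss's law: E·2πrL = λ_enc L/ε₀.
E = 2k|λ_enc|/r = 2(8.99×10^9)(3.214e-6)/(0.083) = 6.96×10^5 N/C.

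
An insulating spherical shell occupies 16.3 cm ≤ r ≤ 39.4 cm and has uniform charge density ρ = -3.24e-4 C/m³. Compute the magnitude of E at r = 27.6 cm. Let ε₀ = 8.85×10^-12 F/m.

2.67×10^6 N/C

Symmetry ⇒ E = E(r) r̂. Gaussian sphere of radius r = 27.6 cm (within the shell material, 16.3 cm < r < 39.4 cm).
Only the shell between 16.3 cm and r is enclosed: Q_enc = ρ·(4π/3)(r³ − a³) = (-3.24×10^-4)·(4π/3)·((0.276)³ − (0.163)³) = -2.266×10^-5 C.
Gauss's law: E·4πr² = Q_enc/ε₀.
E = |Q_enc|/(4πε₀r²) = (2.266e-5)/(4π·8.85×10^-12·(0.276)²) = 2.67×10^6 N/C.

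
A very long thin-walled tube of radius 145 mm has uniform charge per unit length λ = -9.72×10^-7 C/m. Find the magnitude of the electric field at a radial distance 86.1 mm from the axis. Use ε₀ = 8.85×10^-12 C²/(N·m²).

By cylindrical symmetry E is radial; use a coaxial Gaussian cylinder of radius 86.1 mm and length L (r < 145 mm, inside the shell).
No charge is enclosed, so Gauss's law gives E·2πrL = 0 ⇒ E = 0.

E = 0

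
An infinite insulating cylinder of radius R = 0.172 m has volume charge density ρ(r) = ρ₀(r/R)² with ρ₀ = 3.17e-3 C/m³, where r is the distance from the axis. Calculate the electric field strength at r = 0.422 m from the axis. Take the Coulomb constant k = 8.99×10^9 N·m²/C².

Coaxial Gaussian cylinder, radius r = 0.422 m, length L (r > R, full charge per length enclosed).
λ_enc = 2π ∫₀^R ρ₀(r'/R)^2 r' dr' = 2πρ₀R²/4 = 1.473e-4 C/m.
By Gauss's law (flux through the curved wall only), E·2πrL = λ_enc L/ε₀.
E = 2k|λ_enc|/r = 2(8.99×10^9)(1.473×10^-4)/(0.422) = 6.28×10^6 N/C.

E ≈ 6.28e6 V/m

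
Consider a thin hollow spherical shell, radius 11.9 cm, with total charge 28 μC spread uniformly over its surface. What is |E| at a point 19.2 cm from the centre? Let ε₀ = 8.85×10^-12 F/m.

6.83e6 N/C

Take a concentric spherical Gaussian surface of radius r = 19.2 cm (r > 11.9 cm).
The entire shell is enclosed: Q_enc = 2.80×10^-5 C.
By Gauss's law, ∮E·dA = E·4πr² = Q_enc/ε₀.
E = |Q_enc|/(4πε₀r²) = (2.80×10^-5)/(4π·8.85×10^-12·(0.192)²) = 6.83×10^6 N/C.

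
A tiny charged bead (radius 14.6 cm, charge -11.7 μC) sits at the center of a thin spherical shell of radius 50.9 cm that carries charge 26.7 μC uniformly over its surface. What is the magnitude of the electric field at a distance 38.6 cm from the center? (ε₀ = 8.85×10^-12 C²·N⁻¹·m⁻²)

By spherical symmetry E is radial; choose a Gaussian sphere of radius r = 38.6 cm (between the bodies, 14.6 cm < r < 50.9 cm).
The shell at 50.9 cm lies outside the Gaussian surface, so Q_enc = -11.7 μC = -1.17×10^-5 C.
By Gauss's law, ∮E·dA = E·4πr² = Q_enc/ε₀.
E = |Q_enc|/(4πε₀r²) = (1.17e-5)/(4π·8.85×10^-12·(0.386)²) = 7.06e5 N/C.

E ≈ 7.06×10^5 V/m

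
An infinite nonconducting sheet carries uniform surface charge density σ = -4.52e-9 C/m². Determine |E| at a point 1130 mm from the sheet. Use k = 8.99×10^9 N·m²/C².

E = 255 V/m

By planar symmetry E is perpendicular to the sheet and uniform; use a Gaussian pillbox with flat faces of area A on each side of the sheet.
Only the two end caps contribute flux: Φ = 2EA. With Q_enc = σA, Gauss's law gives E = |σ|/(2ε₀).
E = 2πk|σ| = 2π(8.99×10^9)(4.52×10^-9) = 255 N/C.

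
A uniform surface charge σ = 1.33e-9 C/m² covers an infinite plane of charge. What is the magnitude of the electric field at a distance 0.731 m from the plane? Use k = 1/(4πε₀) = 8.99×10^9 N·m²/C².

Choose a cylindrical pillbox piercing the sheet, end faces (area A) parallel to it.
Only the two end caps contribute flux: Φ = 2EA. With Q_enc = σA, Gauss's law gives E = |σ|/(2ε₀).
E = 2πk|σ| = 2π(8.99×10^9)(1.33×10^-9) = 75.1 N/C.

|E| ≈ 75.1 N/C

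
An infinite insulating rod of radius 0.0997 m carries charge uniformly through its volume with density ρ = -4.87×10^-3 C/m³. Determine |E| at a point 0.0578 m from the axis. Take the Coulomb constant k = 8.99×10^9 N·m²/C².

By cylindrical symmetry E is radial; use a coaxial Gaussian cylinder of radius 0.0578 m and length L (r < R).
Charge inside radius r per length L is ρ·πr²·L, so λ_enc = ρπr² = -5.111×10^-5 C/m.
Applying ∮E·dA = Q_enc/ε₀ with the end caps contributing no flux:
E = 2k|λ_enc|/r = 2(8.99×10^9)(5.111×10^-5)/(0.0578) = 1.59×10^7 N/C.

|E| = 1.59×10^7 V/m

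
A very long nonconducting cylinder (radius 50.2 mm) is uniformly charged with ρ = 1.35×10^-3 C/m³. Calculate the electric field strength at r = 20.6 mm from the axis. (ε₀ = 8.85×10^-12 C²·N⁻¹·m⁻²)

Coaxial Gaussian cylinder, radius r = 20.6 mm, length L (r < R).
Charge inside radius r per length L is ρ·πr²·L, so λ_enc = ρπr² = 1.80×10^-6 C/m.
Applying ∮E·dA = Q_enc/ε₀ with the end caps contributing no flux:
E = |λ_enc|/(2πε₀r) = (1.80×10^-6)/(2π·8.85×10^-12·0.0206) = 1.57×10^6 N/C.

|E| = 1.57×10^6 N/C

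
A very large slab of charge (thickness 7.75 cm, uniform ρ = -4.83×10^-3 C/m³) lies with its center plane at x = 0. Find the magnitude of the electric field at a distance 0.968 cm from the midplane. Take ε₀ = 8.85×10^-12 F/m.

By symmetry E is perpendicular to the slab. A Gaussian pillbox from −0.968 cm to +0.968 cm (face area A) lies entirely within the slab.
Q_enc = ρ·(2x)·A and flux = 2EA, so 2EA = 2ρxA/ε₀ ⇒ E = |ρ|x/ε₀.
E = (4.83×10^-3)(0.00968)/(8.85×10^-12) = 5.28e6 N/C.

E = 5.28×10^6 N/C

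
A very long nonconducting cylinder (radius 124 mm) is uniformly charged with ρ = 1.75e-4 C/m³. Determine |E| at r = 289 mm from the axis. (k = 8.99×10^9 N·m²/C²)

Take a coaxial cylindrical Gaussian surface of radius r = 289 mm and length L (r > 124 mm, full cross-section enclosed).
λ_enc = ρ·πR² = (1.75×10^-4)π(0.124)² = 8.453×10^-6 C/m.
By Gauss's law (flux through the curved wall only), E·2πrL = λ_enc L/ε₀.
E = 2k|λ_enc|/r = 2(8.99×10^9)(8.453e-6)/(0.289) = 5.26e5 N/C.

5.26e5 V/m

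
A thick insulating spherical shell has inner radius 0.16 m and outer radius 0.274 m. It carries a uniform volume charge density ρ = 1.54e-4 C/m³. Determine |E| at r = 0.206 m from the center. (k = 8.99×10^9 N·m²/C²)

|E| ≈ 6.35×10^5 N/C

By spherical symmetry E is radial; choose a Gaussian sphere of radius r = 0.206 m (within the shell material, 0.16 m < r < 0.274 m).
Enclosed charge is the volume from a to r: Q_enc = (4π/3)ρ(r³ − a³) = 2.997e-6 C.
By Gauss's law, ∮E·dA = E·4πr² = Q_enc/ε₀.
E = k|Q_enc|/r² = (8.99×10^9)(2.997×10^-6)/(0.206)² = 6.35e5 N/C.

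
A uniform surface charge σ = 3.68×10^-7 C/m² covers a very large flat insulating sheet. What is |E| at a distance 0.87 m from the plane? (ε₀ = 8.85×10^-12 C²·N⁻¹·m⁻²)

The symmetry is planar: E is normal to the sheet and the same magnitude on both sides. Take a pillbox straddling the sheet with end-cap area A.
Only the two end caps contribute flux: Φ = 2EA. With Q_enc = σA, Gauss's law gives E = |σ|/(2ε₀).
E = |σ|/(2ε₀) = (3.68×10^-7)/(2·8.85×10^-12) = 2.08×10^4 N/C.

|E| ≈ 2.08×10^4 N/C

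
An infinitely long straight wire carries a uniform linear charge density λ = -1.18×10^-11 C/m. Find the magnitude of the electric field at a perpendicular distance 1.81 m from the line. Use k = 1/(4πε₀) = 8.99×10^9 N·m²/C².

Choose a coaxial cylinder of radius r = 1.81 m (arbitrary length L) as the Gaussian surface.
Q_enc = λL, so λ_enc = -1.18×10^-11 C/m.
Applying ∮E·dA = Q_enc/ε₀ with the end caps contributing no flux:
E = 2k|λ_enc|/r = 2(8.99×10^9)(1.18×10^-11)/(1.81) = 0.117 N/C.

E = 0.117 N/C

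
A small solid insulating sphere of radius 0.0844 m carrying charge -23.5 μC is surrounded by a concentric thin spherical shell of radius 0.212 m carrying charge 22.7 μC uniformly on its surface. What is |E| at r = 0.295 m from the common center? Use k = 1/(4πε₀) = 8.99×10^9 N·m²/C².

Symmetry ⇒ E = E(r) r̂. Gaussian sphere of radius r = 0.295 m (r > 0.212 m, enclosing both).
Q_enc = (-23.5 μC) + (22.7 μC) = -8.00×10^-7 C.
Gauss's law: E·4πr² = Q_enc/ε₀.
E = k|Q_enc|/r² = (8.99×10^9)(8.00e-7)/(0.295)² = 8.26e4 N/C.

|E| = 8.26×10^4 N/C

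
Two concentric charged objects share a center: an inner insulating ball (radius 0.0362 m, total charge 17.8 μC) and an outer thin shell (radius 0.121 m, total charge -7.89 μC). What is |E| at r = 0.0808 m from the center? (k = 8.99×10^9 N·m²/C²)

Take a concentric spherical Gaussian surface of radius r = 0.0808 m (between the bodies, 0.0362 m < r < 0.121 m).
Only the inner charge is enclosed; the outer shell contributes nothing inside itself. Q_enc = 17.8 μC = 1.78×10^-5 C.
Gauss's law: E·4πr² = Q_enc/ε₀.
E = k|Q_enc|/r² = (8.99×10^9)(1.78×10^-5)/(0.0808)² = 2.45×10^7 N/C.

|E| ≈ 2.45×10^7 V/m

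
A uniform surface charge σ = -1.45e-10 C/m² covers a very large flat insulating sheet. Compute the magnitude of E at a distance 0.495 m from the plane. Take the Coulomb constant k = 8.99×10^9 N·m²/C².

E ≈ 8.19 V/m

By planar symmetry E is perpendicular to the sheet and uniform; use a Gaussian pillbox with flat faces of area A on each side of the sheet.
Flux Φ = 2EA and Q_enc = σA, so 2EA = σA/ε₀ ⇒ E = |σ|/(2ε₀), independent of distance.
E = 2πk|σ| = 2π(8.99×10^9)(1.45e-10) = 8.19 N/C.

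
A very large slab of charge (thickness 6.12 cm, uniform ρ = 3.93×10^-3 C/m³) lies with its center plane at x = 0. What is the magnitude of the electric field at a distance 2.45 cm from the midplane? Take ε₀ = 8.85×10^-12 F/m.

By symmetry E is perpendicular to the slab. A Gaussian pillbox from −2.45 cm to +2.45 cm (face area A) lies entirely within the slab.
Q_enc = ρ·(2x)·A and flux = 2EA, so 2EA = 2ρxA/ε₀ ⇒ E = |ρ|x/ε₀.
E = (3.93e-3)(0.0245)/(8.85×10^-12) = 1.09×10^7 N/C.

|E| ≈ 1.09×10^7 N/C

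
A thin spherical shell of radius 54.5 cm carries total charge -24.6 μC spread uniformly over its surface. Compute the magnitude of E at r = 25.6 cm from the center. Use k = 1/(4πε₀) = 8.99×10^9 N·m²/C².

Use a concentric Gaussian sphere at r = 25.6 cm (inside the shell, r < 54.5 cm).
All the charge is outside the Gaussian surface: Q_enc = 0, hence E = 0 everywhere inside the shell.

E = 0 (no enclosed charge)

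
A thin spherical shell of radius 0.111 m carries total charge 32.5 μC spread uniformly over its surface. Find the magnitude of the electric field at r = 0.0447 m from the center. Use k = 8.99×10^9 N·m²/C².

Symmetry ⇒ E = E(r) r̂. Gaussian sphere of radius r = 0.0447 m (inside the shell, r < 0.111 m).
No charge lies within this surface, so Q_enc = 0 and Gauss's law gives E·4πr² = 0 ⇒ E = 0.

|E| = 0 N/C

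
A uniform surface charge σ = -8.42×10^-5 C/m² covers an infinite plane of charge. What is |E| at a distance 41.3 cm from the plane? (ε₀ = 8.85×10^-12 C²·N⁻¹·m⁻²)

The symmetry is planar: E is normal to the sheet and the same magnitude on both sides. Take a pillbox straddling the sheet with end-cap area A.
Only the two end caps contribute flux: Φ = 2EA. With Q_enc = σA, Gauss's law gives E = |σ|/(2ε₀).
E = |σ|/(2ε₀) = (8.42×10^-5)/(2·8.85×10^-12) = 4.76e6 N/C.

|E| ≈ 4.76×10^6 N/C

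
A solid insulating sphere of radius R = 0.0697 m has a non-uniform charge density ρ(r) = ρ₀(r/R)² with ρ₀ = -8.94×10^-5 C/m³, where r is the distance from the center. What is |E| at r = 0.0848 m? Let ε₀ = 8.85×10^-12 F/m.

|E| = 9.51×10^4 N/C

By spherical symmetry E is radial; choose a Gaussian sphere of radius r = 0.0848 m (r > R, all charge enclosed).
Q_enc = 4π ∫₀^R ρ₀(r'/R)^2 r'² dr' = 4πρ₀R³/5 = -7.608×10^-8 C.
Since E is radial and uniform over the Gaussian sphere, Φ = E·4πr² = Q_enc/ε₀.
E = |Q_enc|/(4πε₀r²) = (7.608×10^-8)/(4π·8.85×10^-12·(0.0848)²) = 9.51e4 N/C.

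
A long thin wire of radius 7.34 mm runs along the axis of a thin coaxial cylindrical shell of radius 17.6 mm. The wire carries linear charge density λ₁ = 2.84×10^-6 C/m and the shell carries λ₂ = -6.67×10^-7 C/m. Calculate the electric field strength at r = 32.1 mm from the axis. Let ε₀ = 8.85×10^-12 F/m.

E ≈ 1.22e6 N/C

Take a coaxial cylindrical Gaussian surface of radius r = 32.1 mm and length L (r > 17.6 mm, enclosing both).
λ_enc = λ₁ + λ₂ = (2.84e-6) + (-6.67×10^-7) = 2.173e-6 C/m.
Gauss's law: E·2πrL = λ_enc L/ε₀.
E = |λ_enc|/(2πε₀r) = (2.173e-6)/(2π·8.85×10^-12·0.0321) = 1.22×10^6 N/C.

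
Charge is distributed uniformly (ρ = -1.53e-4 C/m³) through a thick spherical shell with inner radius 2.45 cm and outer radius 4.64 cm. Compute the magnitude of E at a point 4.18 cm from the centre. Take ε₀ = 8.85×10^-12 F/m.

Symmetry ⇒ E = E(r) r̂. Gaussian sphere of radius r = 4.18 cm (within the shell material, 2.45 cm < r < 4.64 cm).
Only the shell between 2.45 cm and r is enclosed: Q_enc = ρ·(4π/3)(r³ − a³) = (-1.53×10^-4)·(4π/3)·((0.0418)³ − (0.0245)³) = -3.738e-8 C.
By Gauss's law, ∮E·dA = E·4πr² = Q_enc/ε₀.
E = |Q_enc|/(4πε₀r²) = (3.738×10^-8)/(4π·8.85×10^-12·(0.0418)²) = 1.92e5 N/C.

|E| ≈ 1.92×10^5 N/C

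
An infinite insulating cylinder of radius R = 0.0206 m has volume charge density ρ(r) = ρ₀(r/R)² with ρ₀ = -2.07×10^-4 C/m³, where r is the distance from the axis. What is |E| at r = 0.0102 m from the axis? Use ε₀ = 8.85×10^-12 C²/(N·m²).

Choose a coaxial cylinder of radius r = 0.0102 m (arbitrary length L) as the Gaussian surface (r < R).
Integrating ρ over the cross-section to radius r: λ_enc = (2πρ₀/R²) ∫₀^r r'^3 dr' = 2πρ₀ r^4/(4·R²) = -8.294e-9 C/m.
Gauss's law: E·2πrL = λ_enc L/ε₀.
E = |λ_enc|/(2πε₀r) = (8.294×10^-9)/(2π·8.85×10^-12·0.0102) = 1.46×10^4 N/C.

E = 1.46×10^4 V/m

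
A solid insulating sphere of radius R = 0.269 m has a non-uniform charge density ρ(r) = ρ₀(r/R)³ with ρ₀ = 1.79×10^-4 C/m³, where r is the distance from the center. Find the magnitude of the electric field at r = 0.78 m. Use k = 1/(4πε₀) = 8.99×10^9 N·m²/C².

E ≈ 1.08×10^5 V/m

Take a concentric spherical Gaussian surface of radius r = 0.78 m (r > R, all charge enclosed).
Q_enc = 4π ∫₀^R ρ₀(r'/R)^3 r'² dr' = 4πρ₀R³/6 = 7.297×10^-6 C.
Gauss's law: E·4πr² = Q_enc/ε₀.
E = k|Q_enc|/r² = (8.99×10^9)(7.297e-6)/(0.78)² = 1.08×10^5 N/C.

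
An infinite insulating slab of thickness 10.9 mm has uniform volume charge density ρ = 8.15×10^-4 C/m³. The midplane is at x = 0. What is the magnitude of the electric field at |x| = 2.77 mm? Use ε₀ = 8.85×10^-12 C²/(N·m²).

2.55×10^5 V/m

By symmetry E is perpendicular to the slab. A Gaussian pillbox from −2.77 mm to +2.77 mm (face area A) lies entirely within the slab.
Q_enc = ρ·(2x)·A and flux = 2EA, so 2EA = 2ρxA/ε₀ ⇒ E = |ρ|x/ε₀.
E = (8.15×10^-4)(0.00277)/(8.85×10^-12) = 2.55×10^5 N/C.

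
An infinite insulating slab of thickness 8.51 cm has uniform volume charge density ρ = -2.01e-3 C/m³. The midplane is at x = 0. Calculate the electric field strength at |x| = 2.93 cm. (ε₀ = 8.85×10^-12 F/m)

E = 6.65×10^6 N/C

By symmetry E is perpendicular to the slab. A Gaussian pillbox from −2.93 cm to +2.93 cm (face area A) lies entirely within the slab.
Q_enc = ρ·(2x)·A and flux = 2EA, so 2EA = 2ρxA/ε₀ ⇒ E = |ρ|x/ε₀.
E = (2.01×10^-3)(0.0293)/(8.85×10^-12) = 6.65×10^6 N/C.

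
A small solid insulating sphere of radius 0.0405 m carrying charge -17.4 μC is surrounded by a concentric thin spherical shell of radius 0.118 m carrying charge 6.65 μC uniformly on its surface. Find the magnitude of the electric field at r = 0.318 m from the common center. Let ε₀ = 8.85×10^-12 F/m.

By spherical symmetry E is radial; choose a Gaussian sphere of radius r = 0.318 m (r > 0.118 m, enclosing both).
Q_enc = (-17.4 μC) + (6.65 μC) = -1.075×10^-5 C.
Since E is radial and uniform over the Gaussian sphere, Φ = E·4πr² = Q_enc/ε₀.
E = |Q_enc|/(4πε₀r²) = (1.075×10^-5)/(4π·8.85×10^-12·(0.318)²) = 9.56×10^5 N/C.

|E| ≈ 9.56×10^5 N/C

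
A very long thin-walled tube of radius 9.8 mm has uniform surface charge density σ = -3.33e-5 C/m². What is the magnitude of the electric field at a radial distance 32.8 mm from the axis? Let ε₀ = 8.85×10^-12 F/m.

E = 1.12×10^6 N/C

Coaxial Gaussian cylinder, radius r = 32.8 mm, length L (r > 9.8 mm).
The whole shell is enclosed: λ_enc = σ·2πR = (-3.33e-5)·2π·(0.0098) = -2.05×10^-6 C/m.
Gauss's law: E·2πrL = λ_enc L/ε₀.
E = |λ_enc|/(2πε₀r) = (2.05×10^-6)/(2π·8.85×10^-12·0.0328) = 1.12×10^6 N/C.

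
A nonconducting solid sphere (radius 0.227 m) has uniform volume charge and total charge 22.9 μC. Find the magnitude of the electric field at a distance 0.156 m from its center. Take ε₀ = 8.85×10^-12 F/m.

E = 2.75×10^6 V/m

By spherical symmetry E is radial; choose a Gaussian sphere of radius r = 0.156 m (r < R).
For a uniform sphere the enclosed fraction is (r/R)³, so Q_enc = (22.9 μC)(0.156/0.227)³ = 7.432×10^-6 C.
By Gauss's law, ∮E·dA = E·4πr² = Q_enc/ε₀.
E = |Q_enc|/(4πε₀r²) = (7.432×10^-6)/(4π·8.85×10^-12·(0.156)²) = 2.75×10^6 N/C.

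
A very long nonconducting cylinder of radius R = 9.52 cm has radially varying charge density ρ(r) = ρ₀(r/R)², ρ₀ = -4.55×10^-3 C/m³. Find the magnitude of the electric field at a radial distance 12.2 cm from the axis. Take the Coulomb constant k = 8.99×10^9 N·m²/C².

9.55e6 V/m

Take a coaxial cylindrical Gaussian surface of radius r = 12.2 cm and length L (r > R, full charge per length enclosed).
λ_enc = 2π ∫₀^R ρ₀(r'/R)^2 r' dr' = 2πρ₀R²/4 = -6.477×10^-5 C/m.
Gauss's law: E·2πrL = λ_enc L/ε₀.
E = 2k|λ_enc|/r = 2(8.99×10^9)(6.477×10^-5)/(0.122) = 9.55e6 N/C.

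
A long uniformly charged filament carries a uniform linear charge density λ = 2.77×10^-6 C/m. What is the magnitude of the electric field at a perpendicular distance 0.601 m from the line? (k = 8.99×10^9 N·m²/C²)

|E| ≈ 8.29×10^4 N/C

Coaxial Gaussian cylinder, radius r = 0.601 m, length L.
Q_enc = λL, so λ_enc = 2.77e-6 C/m.
Gauss's law: E·2πrL = λ_enc L/ε₀.
E = 2k|λ_enc|/r = 2(8.99×10^9)(2.77e-6)/(0.601) = 8.29×10^4 N/C.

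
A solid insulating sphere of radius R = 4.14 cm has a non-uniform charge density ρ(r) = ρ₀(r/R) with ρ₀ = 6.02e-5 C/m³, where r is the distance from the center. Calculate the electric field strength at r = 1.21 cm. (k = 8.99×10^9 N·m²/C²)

Symmetry ⇒ E = E(r) r̂. Gaussian sphere of radius r = 1.21 cm (r < R).
Q_enc = ∫₀^r ρ(r')·4πr'² dr' = (4πρ₀/R) ∫₀^r r'^3 dr' = 4πρ₀ r^4/(4·R) = 9.792×10^-11 C.
By Gauss's law, ∮E·dA = E·4πr² = Q_enc/ε₀.
E = k|Q_enc|/r² = (8.99×10^9)(9.792×10^-11)/(0.0121)² = 6.01×10^3 N/C.

6.01×10^3 N/C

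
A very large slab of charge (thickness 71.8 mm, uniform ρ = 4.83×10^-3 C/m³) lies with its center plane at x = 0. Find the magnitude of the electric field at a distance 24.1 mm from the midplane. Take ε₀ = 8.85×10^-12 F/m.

|E| ≈ 1.32×10^7 N/C

By symmetry E is perpendicular to the slab. A Gaussian pillbox from −24.1 mm to +24.1 mm (face area A) lies entirely within the slab.
Q_enc = ρ·(2x)·A and flux = 2EA, so 2EA = 2ρxA/ε₀ ⇒ E = |ρ|x/ε₀.
E = (4.83e-3)(0.0241)/(8.85×10^-12) = 1.32e7 N/C.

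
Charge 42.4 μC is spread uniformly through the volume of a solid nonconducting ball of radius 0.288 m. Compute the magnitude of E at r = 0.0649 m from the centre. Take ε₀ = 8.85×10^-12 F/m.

Take a concentric spherical Gaussian surface of radius r = 0.0649 m (r < R).
Only the charge within r is enclosed: Q_enc = Q·(r/R)³ = (42.4 μC)·(0.0649 m/0.288 m)³ = 4.852×10^-7 C.
By Gauss's law, ∮E·dA = E·4πr² = Q_enc/ε₀.
E = |Q_enc|/(4πε₀r²) = (4.852×10^-7)/(4π·8.85×10^-12·(0.0649)²) = 1.04×10^6 N/C.

|E| = 1.04e6 N/C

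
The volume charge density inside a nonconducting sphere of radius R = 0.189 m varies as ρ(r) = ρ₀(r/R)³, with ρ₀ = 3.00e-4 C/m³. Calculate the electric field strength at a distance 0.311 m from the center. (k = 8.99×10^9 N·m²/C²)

Take a concentric spherical Gaussian surface of radius r = 0.311 m (r > R, all charge enclosed).
Q_enc = 4π ∫₀^R ρ₀(r'/R)^3 r'² dr' = 4πρ₀R³/6 = 4.242×10^-6 C.
Applying ∮E·dA = Q_enc/ε₀ with Φ = E(4πr²):
E = k|Q_enc|/r² = (8.99×10^9)(4.242×10^-6)/(0.311)² = 3.94e5 N/C.

3.94×10^5 N/C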